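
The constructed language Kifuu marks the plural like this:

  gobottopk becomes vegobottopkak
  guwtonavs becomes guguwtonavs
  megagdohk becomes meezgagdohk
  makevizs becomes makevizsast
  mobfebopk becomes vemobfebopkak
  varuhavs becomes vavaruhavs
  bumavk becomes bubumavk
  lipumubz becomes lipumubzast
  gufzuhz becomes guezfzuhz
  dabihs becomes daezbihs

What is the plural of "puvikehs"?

"puvikehs" has second-to-last letter 'h'. The stems whose second-to-last letter is 'h' (dabihs → daezbihs, megagdohk → meezgagdohk, gufzuhz → guezfzuhz) insert -ez- after the first vowel.
So puvikehs → puezvikehs.

puezvikehs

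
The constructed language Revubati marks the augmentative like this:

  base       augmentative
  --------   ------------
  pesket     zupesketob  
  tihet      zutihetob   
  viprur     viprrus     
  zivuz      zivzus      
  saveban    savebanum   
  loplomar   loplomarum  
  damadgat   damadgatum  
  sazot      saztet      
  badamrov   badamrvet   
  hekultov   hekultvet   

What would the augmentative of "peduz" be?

pedzus

viprur and loplomar both end in -r yet inflect differently (viprrus, loplomarum), so the final letter is not what conditions the rule; the last vowel is.
"peduz" has last vowel 'u'. The stems whose last vowel is 'u' (viprur → viprrus, zivuz → zivzus) delete the last vowel and add -us.
So peduz → pedzus.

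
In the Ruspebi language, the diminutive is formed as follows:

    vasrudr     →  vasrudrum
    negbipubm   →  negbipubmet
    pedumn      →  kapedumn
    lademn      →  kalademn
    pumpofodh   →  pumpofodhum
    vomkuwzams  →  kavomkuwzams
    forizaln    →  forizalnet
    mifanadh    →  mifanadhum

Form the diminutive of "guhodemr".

pedumn and forizaln both end in -n yet inflect differently (kapedumn, forizalnet), so the final letter is not what conditions the rule; the second-to-last letter is.
"guhodemr" has second-to-last letter 'm'. The stems whose second-to-last letter is 'm' (pedumn → kapedumn, vomkuwzams → kavomkuwzams, lademn → kalademn) add the prefix ka-.
The other patterns: stems whose second-to-last letter is 'd' add -um; stems whose second-to-last letter is 'b' or 'l' add -et.
So guhodemr → kaguhodemr.

kaguhodemr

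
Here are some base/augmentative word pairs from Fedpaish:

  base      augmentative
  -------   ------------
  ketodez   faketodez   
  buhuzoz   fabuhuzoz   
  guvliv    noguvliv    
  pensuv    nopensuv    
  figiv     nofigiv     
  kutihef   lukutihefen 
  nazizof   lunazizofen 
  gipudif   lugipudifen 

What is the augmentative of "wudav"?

nowudav

ketodez and kutihef both have last vowel 'e' yet inflect differently (faketodez, lukutihefen), so the last vowel is not what conditions the rule; the final letter is.
"wudav" ends in -v. The stems ending in -v (guvliv → noguvliv, pensuv → nopensuv, figiv → nofigiv) add the prefix no-.
So wudav → nowudav.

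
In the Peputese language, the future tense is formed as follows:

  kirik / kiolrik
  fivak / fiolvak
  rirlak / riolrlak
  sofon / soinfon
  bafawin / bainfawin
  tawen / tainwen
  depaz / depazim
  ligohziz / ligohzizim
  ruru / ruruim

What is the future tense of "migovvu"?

kirik and bafawin both have last vowel 'i' yet inflect differently (kiolrik, bainfawin), so the last vowel is not what conditions the rule; the final letter is.
"migovvu" ends in -u. The one such stem in the data (ruru → ruruim) adds -im, so the same rule applies.
So migovvu → migovvuim.

migovvuim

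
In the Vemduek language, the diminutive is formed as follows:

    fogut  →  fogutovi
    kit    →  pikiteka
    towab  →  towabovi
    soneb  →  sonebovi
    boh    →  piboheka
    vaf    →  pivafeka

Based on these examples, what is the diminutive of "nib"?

kit and fogut both end in -t yet inflect differently (pikiteka, fogutovi), so the final letter is not what conditions the rule; the number of vowels is.
"nib" has 1 vowel. The stems with 1 vowel (boh → piboheka, kit → pikiteka, vaf → pivafeka) add pi- … -eka around the stem.
The other pattern: stems with 2 vowels add -ovi.
So nib → pinibeka.

pinibeka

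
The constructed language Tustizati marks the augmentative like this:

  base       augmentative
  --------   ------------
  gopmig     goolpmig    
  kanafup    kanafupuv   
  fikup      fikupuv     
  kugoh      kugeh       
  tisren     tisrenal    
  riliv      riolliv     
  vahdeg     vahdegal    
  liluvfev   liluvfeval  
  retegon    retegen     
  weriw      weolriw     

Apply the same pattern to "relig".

reollig

"relig" has last vowel 'i'. The stems whose last vowel is 'i' (riliv → riolliv, weriw → weolriw, gopmig → goolpmig) insert -ol- after the first vowel.
The other patterns: stems whose last vowel is 'o' change the last vowel to 'e'; stems whose last vowel is 'u' add -uv; stems whose last vowel is 'e' add -al.
So relig → reollig.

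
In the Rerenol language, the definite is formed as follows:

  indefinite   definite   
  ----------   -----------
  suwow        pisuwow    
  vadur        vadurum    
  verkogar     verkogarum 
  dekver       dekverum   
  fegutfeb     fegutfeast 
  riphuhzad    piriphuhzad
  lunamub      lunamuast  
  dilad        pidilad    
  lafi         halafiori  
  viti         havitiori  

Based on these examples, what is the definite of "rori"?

haroriori

dekver and fegutfeb both have last vowel 'e' yet inflect differently (dekverum, fegutfeast), so the last vowel is not what conditions the rule; the final letter is.
"rori" ends in -i. The stems ending in -i (viti → havitiori, lafi → halafiori) add ha- … -ori around the stem.
The other patterns: stems ending in -r add -um; stems ending in -b drop the final letter and add -ast; stems ending in -d or -w add the prefix pi-.
So rori → haroriori.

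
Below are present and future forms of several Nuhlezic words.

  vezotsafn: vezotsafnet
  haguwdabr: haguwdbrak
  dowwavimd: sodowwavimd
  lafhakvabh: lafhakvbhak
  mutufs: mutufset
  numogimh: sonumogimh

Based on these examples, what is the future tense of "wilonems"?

"wilonems" has second-to-last letter 'm'. The stems whose second-to-last letter is 'm' (numogimh → sonumogimh, dowwavimd → sodowwavimd) add the prefix so-.
The other patterns: stems whose second-to-last letter is 'f' add -et; stems whose second-to-last letter is 'b' delete the last vowel and add -ak.
So wilonems → sowilonems.

sowilonems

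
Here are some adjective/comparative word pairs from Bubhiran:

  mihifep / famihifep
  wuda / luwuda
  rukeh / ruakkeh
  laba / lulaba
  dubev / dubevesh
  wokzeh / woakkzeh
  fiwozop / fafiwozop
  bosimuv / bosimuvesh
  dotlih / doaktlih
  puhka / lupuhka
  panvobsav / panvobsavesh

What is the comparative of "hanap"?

fahanap

wokzeh and mihifep both have last vowel 'e' yet inflect differently (woakkzeh, famihifep), so the last vowel is not what conditions the rule; the final letter is.
"hanap" ends in -p. The stems ending in -p (fiwozop → fafiwozop, mihifep → famihifep) add the prefix fa-.
So hanap → fahanap.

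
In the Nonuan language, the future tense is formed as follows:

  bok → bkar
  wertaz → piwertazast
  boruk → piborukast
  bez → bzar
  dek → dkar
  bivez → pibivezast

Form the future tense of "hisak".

pihisakast

bez and wertaz both end in -z yet inflect differently (bzar, piwertazast), so the final letter is not what conditions the rule; the number of vowels is.
"hisak" has 2 vowels. The stems with 2 vowels (wertaz → piwertazast, bivez → pibivezast, boruk → piborukast) add pi- … -ast around the stem.
The other pattern: stems with 1 vowel delete the last vowel and add -ar.
So hisak → pihisakast.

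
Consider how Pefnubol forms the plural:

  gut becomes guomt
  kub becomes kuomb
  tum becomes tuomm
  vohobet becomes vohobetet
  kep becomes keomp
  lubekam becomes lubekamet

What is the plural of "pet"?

lubekam and tum both end in -m yet inflect differently (lubekamet, tuomm), so the final letter is not what conditions the rule; the number of vowels is.
"pet" has 1 vowel. The stems with 1 vowel (kub → kuomb, tum → tuomm, gut → guomt) insert -om- after the first vowel.
So pet → peomt.

peomt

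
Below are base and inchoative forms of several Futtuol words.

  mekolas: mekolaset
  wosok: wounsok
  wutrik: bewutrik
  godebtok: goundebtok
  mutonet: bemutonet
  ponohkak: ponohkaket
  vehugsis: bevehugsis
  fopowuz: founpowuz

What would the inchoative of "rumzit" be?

mekolas and vehugsis both end in -s yet inflect differently (mekolaset, bevehugsis), so the final letter is not what conditions the rule; the last vowel is.
"rumzit" has last vowel 'i'. The stems whose last vowel is 'i' (vehugsis → bevehugsis, wutrik → bewutrik) add the prefix be-.
The other patterns: stems whose last vowel is 'a' add -et; stems whose last vowel is 'o' or 'u' insert -un- after the first vowel.
So rumzit → berumzit.

berumzit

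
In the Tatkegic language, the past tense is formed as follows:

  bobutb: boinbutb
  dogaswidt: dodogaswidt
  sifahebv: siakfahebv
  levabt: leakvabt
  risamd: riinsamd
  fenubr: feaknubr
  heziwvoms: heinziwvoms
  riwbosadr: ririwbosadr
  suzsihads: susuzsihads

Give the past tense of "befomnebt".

dogaswidt and levabt both end in -t yet inflect differently (dodogaswidt, leakvabt), so the final letter is not what conditions the rule; the second-to-last letter is.
"befomnebt" has second-to-last letter 'b'. The stems whose second-to-last letter is 'b' (levabt → leakvabt, sifahebv → siakfahebv, fenubr → feaknubr) insert -ak- after the first vowel.
The other patterns: stems whose second-to-last letter is 'd' repeat the first consonant+vowel as a prefix; stems whose second-to-last letter is 'm' or 't' insert -in- after the first vowel.
So befomnebt → beakfomnebt.

beakfomnebt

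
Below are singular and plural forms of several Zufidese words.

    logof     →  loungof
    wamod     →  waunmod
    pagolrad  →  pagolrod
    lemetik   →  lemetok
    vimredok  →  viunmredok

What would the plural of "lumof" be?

vimredok and lemetik both end in -k yet inflect differently (viunmredok, lemetok), so the final letter is not what conditions the rule; the last vowel is.
"lumof" has last vowel 'o'. The stems whose last vowel is 'o' (logof → loungof, vimredok → viunmredok, wamod → waunmod) insert -un- after the first vowel.
So lumof → luunmof.

luunmof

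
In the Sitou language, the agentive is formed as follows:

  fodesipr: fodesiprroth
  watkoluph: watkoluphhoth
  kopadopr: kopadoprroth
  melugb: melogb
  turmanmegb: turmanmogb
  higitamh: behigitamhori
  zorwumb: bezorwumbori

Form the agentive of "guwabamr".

watkoluph and higitamh both end in -h yet inflect differently (watkoluphhoth, behigitamhori), so the final letter is not what conditions the rule; the second-to-last letter is.
"guwabamr" has second-to-last letter 'm'. The stems whose second-to-last letter is 'm' (higitamh → behigitamhori, zorwumb → bezorwumbori) add be- … -ori around the stem.
So guwabamr → beguwabamrori.

beguwabamrori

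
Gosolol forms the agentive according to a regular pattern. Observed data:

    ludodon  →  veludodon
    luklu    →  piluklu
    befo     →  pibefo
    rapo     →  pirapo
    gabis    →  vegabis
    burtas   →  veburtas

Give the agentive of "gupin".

vegupin

rapo and ludodon both have last vowel 'o' yet inflect differently (pirapo, veludodon), so the last vowel is not what conditions the rule; whether the stem ends in a vowel or a consonant is.
"gupin" ends in a consonant. The stems ending in a consonant (burtas → veburtas, ludodon → veludodon, gabis → vegabis) add the prefix ve-.
So gupin → vegupin.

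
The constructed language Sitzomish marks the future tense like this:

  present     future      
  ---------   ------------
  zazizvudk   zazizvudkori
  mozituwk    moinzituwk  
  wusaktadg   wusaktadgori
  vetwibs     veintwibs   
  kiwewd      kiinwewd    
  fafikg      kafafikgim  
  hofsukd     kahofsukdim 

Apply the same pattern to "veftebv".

veinftebv

fafikg and wusaktadg both end in -g yet inflect differently (kafafikgim, wusaktadgori), so the final letter is not what conditions the rule; the second-to-last letter is.
"veftebv" has second-to-last letter 'b'. The one such stem in the data (vetwibs → veintwibs) inserts -in- after the first vowel (as do kiwewd, mozituwk), so the same rule applies.
So veftebv → veinftebv.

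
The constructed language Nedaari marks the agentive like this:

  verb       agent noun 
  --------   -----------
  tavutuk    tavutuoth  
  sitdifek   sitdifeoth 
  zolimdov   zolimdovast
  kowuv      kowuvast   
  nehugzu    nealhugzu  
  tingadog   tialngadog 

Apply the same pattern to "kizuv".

tavutuk and kowuv both have last vowel 'u' yet inflect differently (tavutuoth, kowuvast), so the last vowel is not what conditions the rule; the final letter is.
"kizuv" ends in -v. The stems ending in -v (zolimdov → zolimdovast, kowuv → kowuvast) add -ast.
The other patterns: stems ending in -k drop the final letter and add -oth; stems ending in -g or -u insert -al- after the first vowel.
So kizuv → kizuvast.

kizuvast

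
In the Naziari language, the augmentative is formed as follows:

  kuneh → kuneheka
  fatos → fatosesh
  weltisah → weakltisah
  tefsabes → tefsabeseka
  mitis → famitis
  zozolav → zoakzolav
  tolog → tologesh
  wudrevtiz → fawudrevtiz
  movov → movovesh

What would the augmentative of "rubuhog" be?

fatos and mitis both end in -s yet inflect differently (fatosesh, famitis), so the final letter is not what conditions the rule; the last vowel is.
"rubuhog" has last vowel 'o'. The stems whose last vowel is 'o' (tolog → tologesh, movov → movovesh, fatos → fatosesh) add -esh.
The other patterns: stems whose last vowel is 'i' add the prefix fa-; stems whose last vowel is 'e' add -eka; stems whose last vowel is 'a' insert -ak- after the first vowel.
So rubuhog → rubuhogesh.

rubuhogesh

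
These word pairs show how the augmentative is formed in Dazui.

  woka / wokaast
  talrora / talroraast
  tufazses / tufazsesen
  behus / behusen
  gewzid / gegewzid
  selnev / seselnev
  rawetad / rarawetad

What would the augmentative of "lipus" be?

lipusen

tufazses and selnev both have last vowel 'e' yet inflect differently (tufazsesen, seselnev), so the last vowel is not what conditions the rule; the final letter is.
"lipus" ends in -s. The stems ending in -s (tufazses → tufazsesen, behus → behusen) add -en.
The other patterns: stems ending in -a add -ast; stems ending in -d or -v repeat the first consonant+vowel as a prefix.
So lipus → lipusen.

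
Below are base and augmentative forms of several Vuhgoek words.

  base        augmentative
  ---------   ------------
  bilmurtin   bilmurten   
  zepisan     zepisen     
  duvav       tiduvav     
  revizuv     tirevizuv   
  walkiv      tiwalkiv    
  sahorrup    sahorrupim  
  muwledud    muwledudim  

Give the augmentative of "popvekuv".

"popvekuv" ends in -v. The stems ending in -v (duvav → tiduvav, revizuv → tirevizuv, walkiv → tiwalkiv) add the prefix ti-.
The other patterns: stems ending in -n change the last vowel to 'e'; stems ending in -d or -p add -im.
So popvekuv → tipopvekuv.

tipopvekuv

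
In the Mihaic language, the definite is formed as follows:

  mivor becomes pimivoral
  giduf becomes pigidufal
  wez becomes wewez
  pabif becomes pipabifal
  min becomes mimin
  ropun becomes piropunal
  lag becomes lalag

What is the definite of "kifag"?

pikifagal

"kifag" has 2 vowels. The stems with 2 vowels (ropun → piropunal, pabif → pipabifal, giduf → pigidufal) add pi- … -al around the stem.
So kifag → pikifagal.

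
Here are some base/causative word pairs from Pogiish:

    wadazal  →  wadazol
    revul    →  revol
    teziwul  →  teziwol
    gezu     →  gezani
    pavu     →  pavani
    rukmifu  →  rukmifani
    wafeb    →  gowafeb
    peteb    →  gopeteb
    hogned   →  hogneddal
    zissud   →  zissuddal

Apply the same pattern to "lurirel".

"lurirel" ends in -l. The stems ending in -l (wadazal → wadazol, revul → revol, teziwul → teziwol) change the last vowel to 'o'.
The other patterns: stems ending in -u drop the final letter and add -ani; stems ending in -b add the prefix go-; stems ending in -d double the final consonant and add -al.
So lurirel → lurirol.

lurirol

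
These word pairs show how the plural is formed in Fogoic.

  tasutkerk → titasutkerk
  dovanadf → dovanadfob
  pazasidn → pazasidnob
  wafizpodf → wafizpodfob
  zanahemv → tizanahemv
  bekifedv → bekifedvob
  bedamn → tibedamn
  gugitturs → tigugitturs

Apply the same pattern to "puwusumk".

tipuwusumk

pazasidn and bedamn both end in -n yet inflect differently (pazasidnob, tibedamn), so the final letter is not what conditions the rule; the second-to-last letter is.
"puwusumk" has second-to-last letter 'm'. The stems whose second-to-last letter is 'm' (bedamn → tibedamn, zanahemv → tizanahemv) add the prefix ti-.
The other pattern: stems whose second-to-last letter is 'd' add -ob.
So puwusumk → tipuwusumk.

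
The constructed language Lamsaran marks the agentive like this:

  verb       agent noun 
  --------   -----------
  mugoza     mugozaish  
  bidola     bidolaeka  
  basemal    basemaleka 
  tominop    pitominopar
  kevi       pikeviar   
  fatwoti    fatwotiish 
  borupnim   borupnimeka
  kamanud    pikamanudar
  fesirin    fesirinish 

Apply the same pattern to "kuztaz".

"kuztaz" begins with k-. The stems beginning with k- (kamanud → pikamanudar, kevi → pikeviar) add pi- … -ar around the stem.
The other patterns: stems beginning with f- or m- add -ish; stems beginning with b- add -eka.
So kuztaz → pikuztazar.

pikuztazar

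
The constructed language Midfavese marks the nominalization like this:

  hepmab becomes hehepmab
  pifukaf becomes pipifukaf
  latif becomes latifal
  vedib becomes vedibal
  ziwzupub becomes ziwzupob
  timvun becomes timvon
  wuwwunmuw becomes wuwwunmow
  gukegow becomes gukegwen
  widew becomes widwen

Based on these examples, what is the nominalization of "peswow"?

"peswow" has last vowel 'o'. The one such stem in the data (gukegow → gukegwen) deletes the last vowel and adds -en (as does widew), so the same rule applies.
So peswow → peswwen.

peswwen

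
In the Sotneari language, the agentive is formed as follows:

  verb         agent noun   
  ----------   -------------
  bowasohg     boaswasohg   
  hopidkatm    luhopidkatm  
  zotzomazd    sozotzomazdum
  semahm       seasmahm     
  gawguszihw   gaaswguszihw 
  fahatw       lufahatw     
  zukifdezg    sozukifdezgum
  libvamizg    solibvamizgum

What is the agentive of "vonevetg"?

luvonevetg

bowasohg and libvamizg both end in -g yet inflect differently (boaswasohg, solibvamizgum), so the final letter is not what conditions the rule; the second-to-last letter is.
"vonevetg" has second-to-last letter 't'. The stems whose second-to-last letter is 't' (hopidkatm → luhopidkatm, fahatw → lufahatw) add the prefix lu-.
So vonevetg → luvonevetg.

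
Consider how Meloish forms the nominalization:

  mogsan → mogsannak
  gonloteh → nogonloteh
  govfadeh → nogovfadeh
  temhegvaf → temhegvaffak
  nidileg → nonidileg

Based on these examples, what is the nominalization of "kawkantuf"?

kawkantuffak

temhegvaf and gonloteh both have 3 vowels yet inflect differently (temhegvaffak, nogonloteh), so the number of vowels is not what conditions the rule; the final letter is.
"kawkantuf" ends in -f. The one such stem in the data (temhegvaf → temhegvaffak) doubles the final consonant and adds -ak (as does mogsan), so the same rule applies.
So kawkantuf → kawkantuffak.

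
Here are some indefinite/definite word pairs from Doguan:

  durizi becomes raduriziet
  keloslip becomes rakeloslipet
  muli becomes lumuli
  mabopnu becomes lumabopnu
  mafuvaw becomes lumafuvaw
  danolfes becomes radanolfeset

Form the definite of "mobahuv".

lumobahuv

muli and durizi both end in -i yet inflect differently (lumuli, raduriziet), so the final letter is not what conditions the rule; the first letter is.
"mobahuv" begins with m-. The stems beginning with m- (mabopnu → lumabopnu, mafuvaw → lumafuvaw, muli → lumuli) add the prefix lu-.
So mobahuv → lumobahuv.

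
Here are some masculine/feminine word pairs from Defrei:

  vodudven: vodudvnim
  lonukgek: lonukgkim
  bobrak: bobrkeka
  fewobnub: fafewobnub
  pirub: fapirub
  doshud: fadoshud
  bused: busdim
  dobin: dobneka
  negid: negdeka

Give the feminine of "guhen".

doshud and bused both end in -d yet inflect differently (fadoshud, busdim), so the final letter is not what conditions the rule; the last vowel is.
"guhen" has last vowel 'e'. The stems whose last vowel is 'e' (bused → busdim, vodudven → vodudvnim, lonukgek → lonukgkim) delete the last vowel and add -im.
So guhen → guhnim.

guhnim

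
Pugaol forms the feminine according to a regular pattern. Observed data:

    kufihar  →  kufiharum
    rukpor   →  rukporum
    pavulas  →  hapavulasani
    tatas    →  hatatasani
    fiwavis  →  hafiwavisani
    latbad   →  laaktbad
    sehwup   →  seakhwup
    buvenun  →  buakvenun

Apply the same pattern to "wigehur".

wigehurum

kufihar and pavulas both have last vowel 'a' yet inflect differently (kufiharum, hapavulasani), so the last vowel is not what conditions the rule; the final letter is.
"wigehur" ends in -r. The stems ending in -r (kufihar → kufiharum, rukpor → rukporum) add -um.
The other patterns: stems ending in -s add ha- … -ani around the stem; stems ending in -d, -n or -p insert -ak- after the first vowel.
So wigehur → wigehurum.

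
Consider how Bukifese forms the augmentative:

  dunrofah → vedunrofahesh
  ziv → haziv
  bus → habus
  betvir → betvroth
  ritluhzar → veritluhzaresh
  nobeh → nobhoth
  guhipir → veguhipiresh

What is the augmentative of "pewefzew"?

vepewefzewesh

betvir and guhipir both end in -r yet inflect differently (betvroth, veguhipiresh), so the final letter is not what conditions the rule; the number of vowels is.
"pewefzew" has 3 vowels. The stems with 3 vowels (guhipir → veguhipiresh, dunrofah → vedunrofahesh, ritluhzar → veritluhzaresh) add ve- … -esh around the stem.
The other patterns: stems with 1 vowel add the prefix ha-; stems with 2 vowels delete the last vowel and add -oth.
So pewefzew → vepewefzewesh.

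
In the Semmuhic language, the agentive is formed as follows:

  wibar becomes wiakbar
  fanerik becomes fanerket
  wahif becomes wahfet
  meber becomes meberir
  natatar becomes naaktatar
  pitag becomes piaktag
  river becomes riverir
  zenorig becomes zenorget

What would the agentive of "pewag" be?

"pewag" has last vowel 'a'. The stems whose last vowel is 'a' (wibar → wiakbar, natatar → naaktatar, pitag → piaktag) insert -ak- after the first vowel.
The other patterns: stems whose last vowel is 'e' add -ir; stems whose last vowel is 'i' delete the last vowel and add -et.
So pewag → peakwag.

peakwag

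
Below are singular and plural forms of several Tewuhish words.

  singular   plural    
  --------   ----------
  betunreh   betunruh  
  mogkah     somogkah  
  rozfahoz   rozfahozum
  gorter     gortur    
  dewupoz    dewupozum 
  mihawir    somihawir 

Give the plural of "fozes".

fozus

betunreh and mogkah both end in -h yet inflect differently (betunruh, somogkah), so the final letter is not what conditions the rule; the last vowel is.
"fozes" has last vowel 'e'. The stems whose last vowel is 'e' (gorter → gortur, betunreh → betunruh) change the last vowel to 'u'.
So fozes → fozus.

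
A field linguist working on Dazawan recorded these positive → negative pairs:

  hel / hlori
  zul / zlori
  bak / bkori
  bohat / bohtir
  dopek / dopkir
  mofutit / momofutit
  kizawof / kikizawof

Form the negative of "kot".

ktori

bak and dopek both end in -k yet inflect differently (bkori, dopkir), so the final letter is not what conditions the rule; the number of vowels is.
"kot" has 1 vowel. The stems with 1 vowel (hel → hlori, zul → zlori, bak → bkori) delete the last vowel and add -ori.
So kot → ktori.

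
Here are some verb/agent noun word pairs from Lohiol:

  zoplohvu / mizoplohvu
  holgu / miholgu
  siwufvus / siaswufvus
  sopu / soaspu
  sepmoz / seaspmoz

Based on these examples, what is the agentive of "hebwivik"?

mihebwivik

sopu and holgu both end in -u yet inflect differently (soaspu, miholgu), so the final letter is not what conditions the rule; the first letter is.
"hebwivik" begins with h-. The one such stem in the data (holgu → miholgu) adds the prefix mi-, so the same rule applies.
So hebwivik → mihebwivik.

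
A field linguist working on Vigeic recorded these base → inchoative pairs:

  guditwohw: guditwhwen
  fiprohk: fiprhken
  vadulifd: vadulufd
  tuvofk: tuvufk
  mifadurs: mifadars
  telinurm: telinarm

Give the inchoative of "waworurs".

waworars

fiprohk and tuvofk both end in -k yet inflect differently (fiprhken, tuvufk), so the final letter is not what conditions the rule; the second-to-last letter is.
"waworurs" has second-to-last letter 'r'. The stems whose second-to-last letter is 'r' (mifadurs → mifadars, telinurm → telinarm) change the last vowel to 'a'.
So waworurs → waworars.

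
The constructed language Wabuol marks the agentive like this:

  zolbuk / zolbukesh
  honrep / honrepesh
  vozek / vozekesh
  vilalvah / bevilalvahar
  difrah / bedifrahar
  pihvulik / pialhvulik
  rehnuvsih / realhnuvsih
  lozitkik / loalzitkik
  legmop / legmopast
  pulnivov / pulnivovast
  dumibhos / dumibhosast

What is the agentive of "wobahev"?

zolbuk and pihvulik both end in -k yet inflect differently (zolbukesh, pialhvulik), so the final letter is not what conditions the rule; the last vowel is.
"wobahev" has last vowel 'e'. The stems whose last vowel is 'e' (honrep → honrepesh, vozek → vozekesh) add -esh.
The other patterns: stems whose last vowel is 'a' add be- … -ar around the stem; stems whose last vowel is 'i' insert -al- after the first vowel; stems whose last vowel is 'o' add -ast.
So wobahev → wobahevesh.

wobahevesh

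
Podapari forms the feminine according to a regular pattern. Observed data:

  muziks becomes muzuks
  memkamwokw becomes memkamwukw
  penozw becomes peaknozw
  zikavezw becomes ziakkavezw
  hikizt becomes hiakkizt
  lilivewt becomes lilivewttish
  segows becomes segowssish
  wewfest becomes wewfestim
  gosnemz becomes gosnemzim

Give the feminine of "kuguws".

kuguwssish

"kuguws" has second-to-last letter 'w'. The stems whose second-to-last letter is 'w' (lilivewt → lilivewttish, segows → segowssish) double the final consonant and add -ish.
So kuguws → kuguwssish.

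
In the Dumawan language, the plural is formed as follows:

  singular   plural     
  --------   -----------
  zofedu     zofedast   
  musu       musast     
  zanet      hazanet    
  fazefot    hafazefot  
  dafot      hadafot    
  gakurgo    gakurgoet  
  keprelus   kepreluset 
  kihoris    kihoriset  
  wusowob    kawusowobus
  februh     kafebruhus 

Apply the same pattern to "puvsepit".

fazefot and gakurgo both have last vowel 'o' yet inflect differently (hafazefot, gakurgoet), so the last vowel is not what conditions the rule; the final letter is.
"puvsepit" ends in -t. The stems ending in -t (zanet → hazanet, fazefot → hafazefot, dafot → hadafot) add the prefix ha-.
So puvsepit → hapuvsepit.

hapuvsepit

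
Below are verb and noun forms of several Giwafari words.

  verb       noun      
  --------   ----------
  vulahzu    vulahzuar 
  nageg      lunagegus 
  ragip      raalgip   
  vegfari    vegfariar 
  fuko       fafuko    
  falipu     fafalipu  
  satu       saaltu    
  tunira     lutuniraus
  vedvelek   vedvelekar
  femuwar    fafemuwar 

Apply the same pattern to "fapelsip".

"fapelsip" begins with f-. The stems beginning with f- (femuwar → fafemuwar, fuko → fafuko, falipu → fafalipu) add the prefix fa-.
The other patterns: stems beginning with v- add -ar; stems beginning with r- or s- insert -al- after the first vowel; stems beginning with n- or t- add lu- … -us around the stem.
So fapelsip → fafapelsip.

fafapelsip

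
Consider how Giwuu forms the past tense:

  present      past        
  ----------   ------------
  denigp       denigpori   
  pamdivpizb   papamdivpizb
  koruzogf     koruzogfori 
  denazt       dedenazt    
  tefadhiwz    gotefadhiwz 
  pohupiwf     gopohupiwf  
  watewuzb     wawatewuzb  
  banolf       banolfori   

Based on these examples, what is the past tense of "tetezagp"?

tetezagpori

"tetezagp" has second-to-last letter 'g'. The stems whose second-to-last letter is 'g' (koruzogf → koruzogfori, denigp → denigpori) add -ori.
So tetezagp → tetezagpori.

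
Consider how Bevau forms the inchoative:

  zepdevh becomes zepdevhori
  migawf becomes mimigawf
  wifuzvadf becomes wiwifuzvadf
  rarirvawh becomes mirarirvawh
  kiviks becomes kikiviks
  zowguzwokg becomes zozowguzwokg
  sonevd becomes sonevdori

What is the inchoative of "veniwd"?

"veniwd" has second-to-last letter 'w'. The stems whose second-to-last letter is 'w' (migawf → mimigawf, rarirvawh → mirarirvawh) add the prefix mi-.
So veniwd → miveniwd.

miveniwd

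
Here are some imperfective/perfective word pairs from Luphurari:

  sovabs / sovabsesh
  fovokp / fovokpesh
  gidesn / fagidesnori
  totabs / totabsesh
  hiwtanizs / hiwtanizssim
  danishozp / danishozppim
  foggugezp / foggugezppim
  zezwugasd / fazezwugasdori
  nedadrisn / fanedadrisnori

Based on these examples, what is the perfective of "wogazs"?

wogazssim

foggugezp and fovokp both end in -p yet inflect differently (foggugezppim, fovokpesh), so the final letter is not what conditions the rule; the second-to-last letter is.
"wogazs" has second-to-last letter 'z'. The stems whose second-to-last letter is 'z' (foggugezp → foggugezppim, hiwtanizs → hiwtanizssim, danishozp → danishozppim) double the final consonant and add -im.
The other patterns: stems whose second-to-last letter is 's' add fa- … -ori around the stem; stems whose second-to-last letter is 'b' or 'k' add -esh.
So wogazs → wogazssim.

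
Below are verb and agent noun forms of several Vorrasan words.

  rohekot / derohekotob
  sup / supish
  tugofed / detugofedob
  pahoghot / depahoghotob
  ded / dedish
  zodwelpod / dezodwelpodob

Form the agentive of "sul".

"sul" has 1 vowel. The stems with 1 vowel (ded → dedish, sup → supish) add -ish.
The other pattern: stems with 3 vowels add de- … -ob around the stem.
So sul → sulish.

sulish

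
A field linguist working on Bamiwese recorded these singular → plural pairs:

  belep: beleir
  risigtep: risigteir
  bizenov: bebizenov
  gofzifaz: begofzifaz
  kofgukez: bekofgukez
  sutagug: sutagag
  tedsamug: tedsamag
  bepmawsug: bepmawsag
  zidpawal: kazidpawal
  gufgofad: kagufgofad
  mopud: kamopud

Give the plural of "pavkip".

pavkiir

belep and kofgukez both have last vowel 'e' yet inflect differently (beleir, bekofgukez), so the last vowel is not what conditions the rule; the final letter is.
"pavkip" ends in -p. The stems ending in -p (belep → beleir, risigtep → risigteir) drop the final letter and add -ir.
The other patterns: stems ending in -v or -z add the prefix be-; stems ending in -g change the last vowel to 'a'; stems ending in -d or -l add the prefix ka-.
So pavkip → pavkiir.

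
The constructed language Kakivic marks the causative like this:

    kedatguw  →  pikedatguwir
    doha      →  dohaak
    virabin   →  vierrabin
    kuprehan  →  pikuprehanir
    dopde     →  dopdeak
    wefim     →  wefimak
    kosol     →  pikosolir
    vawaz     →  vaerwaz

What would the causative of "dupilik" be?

kuprehan and virabin both end in -n yet inflect differently (pikuprehanir, vierrabin), so the final letter is not what conditions the rule; the first letter is.
"dupilik" begins with d-. The stems beginning with d- (dopde → dopdeak, doha → dohaak) add -ak.
So dupilik → dupilikak.

dupilikak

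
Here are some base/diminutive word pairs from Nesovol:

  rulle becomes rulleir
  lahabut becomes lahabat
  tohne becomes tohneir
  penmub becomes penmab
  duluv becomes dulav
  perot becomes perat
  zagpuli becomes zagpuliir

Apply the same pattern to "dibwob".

"dibwob" ends in a consonant. The stems ending in a consonant (lahabut → lahabat, penmub → penmab, perot → perat) change the last vowel to 'a'.
So dibwob → dibwab.

dibwab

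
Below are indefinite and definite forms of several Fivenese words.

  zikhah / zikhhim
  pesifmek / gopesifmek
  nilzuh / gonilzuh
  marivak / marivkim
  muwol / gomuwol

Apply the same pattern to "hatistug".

gohatistug

zikhah and nilzuh both end in -h yet inflect differently (zikhhim, gonilzuh), so the final letter is not what conditions the rule; the last vowel is.
"hatistug" has last vowel 'u'. The one such stem in the data (nilzuh → gonilzuh) adds the prefix go-, so the same rule applies.
The other pattern: stems whose last vowel is 'a' delete the last vowel and add -im.
So hatistug → gohatistug.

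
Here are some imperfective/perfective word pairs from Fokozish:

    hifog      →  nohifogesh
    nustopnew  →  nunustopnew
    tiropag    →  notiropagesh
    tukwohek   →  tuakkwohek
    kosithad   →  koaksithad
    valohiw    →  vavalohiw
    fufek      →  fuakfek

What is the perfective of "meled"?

meakled

nustopnew and fufek both have last vowel 'e' yet inflect differently (nunustopnew, fuakfek), so the last vowel is not what conditions the rule; the final letter is.
"meled" ends in -d. The one such stem in the data (kosithad → koaksithad) inserts -ak- after the first vowel (as do fufek, tukwohek), so the same rule applies.
So meled → meakled.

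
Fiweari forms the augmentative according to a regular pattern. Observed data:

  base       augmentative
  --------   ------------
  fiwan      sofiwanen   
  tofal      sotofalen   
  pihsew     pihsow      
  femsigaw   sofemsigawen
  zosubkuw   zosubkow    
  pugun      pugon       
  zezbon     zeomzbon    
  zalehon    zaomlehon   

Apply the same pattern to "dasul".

zalehon and fiwan both end in -n yet inflect differently (zaomlehon, sofiwanen), so the final letter is not what conditions the rule; the last vowel is.
"dasul" has last vowel 'u'. The stems whose last vowel is 'u' (zosubkuw → zosubkow, pugun → pugon) change the last vowel to 'o'.
The other patterns: stems whose last vowel is 'o' insert -om- after the first vowel; stems whose last vowel is 'a' add so- … -en around the stem.
So dasul → dasol.

dasol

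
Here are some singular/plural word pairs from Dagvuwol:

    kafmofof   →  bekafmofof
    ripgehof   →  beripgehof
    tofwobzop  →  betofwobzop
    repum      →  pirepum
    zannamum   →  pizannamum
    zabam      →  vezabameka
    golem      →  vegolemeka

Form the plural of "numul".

pinumul

"numul" has last vowel 'u'. The stems whose last vowel is 'u' (repum → pirepum, zannamum → pizannamum) add the prefix pi-.
The other patterns: stems whose last vowel is 'o' add the prefix be-; stems whose last vowel is 'a' or 'e' add ve- … -eka around the stem.
So numul → pinumul.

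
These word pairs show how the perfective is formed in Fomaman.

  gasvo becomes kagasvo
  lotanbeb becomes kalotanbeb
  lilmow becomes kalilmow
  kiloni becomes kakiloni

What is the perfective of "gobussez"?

Every pair shown (gasvo → kagasvo, lotanbeb → kalotanbeb, lilmow → kalilmow, …) follows the same rule: add the prefix ka-.
So gobussez → kagobussez.

kagobussez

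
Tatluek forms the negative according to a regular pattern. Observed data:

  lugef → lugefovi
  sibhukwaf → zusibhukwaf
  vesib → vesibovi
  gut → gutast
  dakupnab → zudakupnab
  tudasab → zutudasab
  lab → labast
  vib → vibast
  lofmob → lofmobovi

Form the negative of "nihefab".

zunihefab

"nihefab" has 3 vowels. The stems with 3 vowels (tudasab → zutudasab, sibhukwaf → zusibhukwaf, dakupnab → zudakupnab) add the prefix zu-.
So nihefab → zunihefab.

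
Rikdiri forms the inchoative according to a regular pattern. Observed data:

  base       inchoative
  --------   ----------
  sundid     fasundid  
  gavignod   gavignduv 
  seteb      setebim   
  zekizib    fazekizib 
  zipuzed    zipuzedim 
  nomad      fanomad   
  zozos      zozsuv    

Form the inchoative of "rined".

rinedim

zipuzed and gavignod both end in -d yet inflect differently (zipuzedim, gavignduv), so the final letter is not what conditions the rule; the last vowel is.
"rined" has last vowel 'e'. The stems whose last vowel is 'e' (zipuzed → zipuzedim, seteb → setebim) add -im.
The other patterns: stems whose last vowel is 'o' delete the last vowel and add -uv; stems whose last vowel is 'a' or 'i' add the prefix fa-.
So rined → rinedim.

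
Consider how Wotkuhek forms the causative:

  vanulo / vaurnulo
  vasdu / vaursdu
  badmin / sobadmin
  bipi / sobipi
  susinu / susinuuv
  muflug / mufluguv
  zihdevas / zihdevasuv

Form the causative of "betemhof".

sobetemhof

"betemhof" begins with b-. The stems beginning with b- (badmin → sobadmin, bipi → sobipi) add the prefix so-.
So betemhof → sobetemhof.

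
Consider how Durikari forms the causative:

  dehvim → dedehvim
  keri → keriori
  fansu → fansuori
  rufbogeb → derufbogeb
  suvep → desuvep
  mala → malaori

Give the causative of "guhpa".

guhpaori

keri and dehvim both have last vowel 'i' yet inflect differently (keriori, dedehvim), so the last vowel is not what conditions the rule; whether the stem ends in a vowel or a consonant is.
"guhpa" ends in a vowel. The stems ending in a vowel (mala → malaori, keri → keriori, fansu → fansuori) add -ori.
The other pattern: stems ending in a consonant add the prefix de-.
So guhpa → guhpaori.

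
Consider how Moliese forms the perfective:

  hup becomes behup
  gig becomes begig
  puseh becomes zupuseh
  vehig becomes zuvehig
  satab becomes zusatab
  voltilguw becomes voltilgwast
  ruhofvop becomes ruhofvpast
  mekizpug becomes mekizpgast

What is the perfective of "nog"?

benog

gig and vehig both end in -g yet inflect differently (begig, zuvehig), so the final letter is not what conditions the rule; the number of vowels is.
"nog" has 1 vowel. The stems with 1 vowel (hup → behup, gig → begig) add the prefix be-.
So nog → benog.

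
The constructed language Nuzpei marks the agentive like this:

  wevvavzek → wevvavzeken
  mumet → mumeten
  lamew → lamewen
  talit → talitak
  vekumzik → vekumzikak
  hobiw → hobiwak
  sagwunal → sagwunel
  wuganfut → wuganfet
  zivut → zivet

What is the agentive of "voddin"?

voddinak

mumet and talit both end in -t yet inflect differently (mumeten, talitak), so the final letter is not what conditions the rule; the last vowel is.
"voddin" has last vowel 'i'. The stems whose last vowel is 'i' (talit → talitak, vekumzik → vekumzikak, hobiw → hobiwak) add -ak.
The other patterns: stems whose last vowel is 'e' add -en; stems whose last vowel is 'a' or 'u' change the last vowel to 'e'.
So voddin → voddinak.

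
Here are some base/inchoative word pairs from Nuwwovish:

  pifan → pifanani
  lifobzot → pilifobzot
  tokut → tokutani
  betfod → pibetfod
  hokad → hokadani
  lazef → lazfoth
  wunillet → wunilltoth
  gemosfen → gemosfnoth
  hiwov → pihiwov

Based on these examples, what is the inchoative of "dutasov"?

pidutasov

wunillet and lifobzot both end in -t yet inflect differently (wunilltoth, pilifobzot), so the final letter is not what conditions the rule; the last vowel is.
"dutasov" has last vowel 'o'. The stems whose last vowel is 'o' (lifobzot → pilifobzot, hiwov → pihiwov, betfod → pibetfod) add the prefix pi-.
The other patterns: stems whose last vowel is 'e' delete the last vowel and add -oth; stems whose last vowel is 'a' or 'u' add -ani.
So dutasov → pidutasov.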